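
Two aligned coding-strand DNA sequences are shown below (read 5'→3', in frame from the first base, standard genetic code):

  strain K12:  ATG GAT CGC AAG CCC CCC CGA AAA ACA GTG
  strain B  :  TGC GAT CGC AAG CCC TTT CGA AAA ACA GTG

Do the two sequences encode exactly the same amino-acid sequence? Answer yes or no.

no

Codon 1: ATG Met / TGC Cys — nonsynonymous.
Codon 2: GAT Asp / GAT Asp — identical.
Codon 3: CGC Arg / CGC Arg — identical.
Codon 4: AAG Lys / AAG Lys — identical.
Codon 5: CCC Pro / CCC Pro — identical.
Codon 6: CCC Pro / TTT Phe — nonsynonymous.
Codon 7: CGA Arg / CGA Arg — identical.
Codon 8: AAA Lys / AAA Lys — identical.
Codon 9: ACA Thr / ACA Thr — identical.
Codon 10: GTG Val / GTG Val — identical.
Nonsynonymous differences: 2 → different protein.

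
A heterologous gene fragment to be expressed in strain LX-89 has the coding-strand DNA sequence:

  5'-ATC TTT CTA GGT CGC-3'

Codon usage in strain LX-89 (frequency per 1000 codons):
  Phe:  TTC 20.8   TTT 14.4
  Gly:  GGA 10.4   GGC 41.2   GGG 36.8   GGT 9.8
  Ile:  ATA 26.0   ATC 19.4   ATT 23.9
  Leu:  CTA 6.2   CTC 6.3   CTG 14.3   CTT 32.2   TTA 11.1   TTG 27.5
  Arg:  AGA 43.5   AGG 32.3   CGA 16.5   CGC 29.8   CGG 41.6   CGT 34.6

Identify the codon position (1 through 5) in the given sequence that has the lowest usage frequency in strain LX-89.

3

Codon 1 ATC (Ile): 19.4 per 1000.
Codon 2 TTT (Phe): 14.4 per 1000.
Codon 3 CTA (Leu): 6.2 per 1000.
Codon 4 GGT (Gly): 9.8 per 1000.
Codon 5 CGC (Arg): 29.8 per 1000.
Lowest frequency is 6.2 at codon 3.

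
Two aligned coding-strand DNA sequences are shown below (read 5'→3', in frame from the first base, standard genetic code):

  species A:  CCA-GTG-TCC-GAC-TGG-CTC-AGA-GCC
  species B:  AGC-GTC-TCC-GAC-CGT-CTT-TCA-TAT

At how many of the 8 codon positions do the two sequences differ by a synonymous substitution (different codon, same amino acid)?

2

Codon 1: CCA Pro / AGC Ser — nonsynonymous.
Codon 2: GTG Val / GTC Val — synonymous.
Codon 3: TCC Ser / TCC Ser — identical.
Codon 4: GAC Asp / GAC Asp — identical.
Codon 5: TGG Trp / CGT Arg — nonsynonymous.
Codon 6: CTC Leu / CTT Leu — synonymous.
Codon 7: AGA Arg / TCA Ser — nonsynonymous.
Codon 8: GCC Ala / TAT Tyr — nonsynonymous.
Synonymous differences: 2.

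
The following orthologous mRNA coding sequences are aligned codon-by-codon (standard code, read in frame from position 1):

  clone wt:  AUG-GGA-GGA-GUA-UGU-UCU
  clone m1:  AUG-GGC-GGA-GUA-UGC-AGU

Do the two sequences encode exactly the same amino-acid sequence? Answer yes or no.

yes

Codon 1: AUG Met / AUG Met — identical.
Codon 2: GGA Gly / GGC Gly — synonymous.
Codon 3: GGA Gly / GGA Gly — identical.
Codon 4: GUA Val / GUA Val — identical.
Codon 5: UGU Cys / UGC Cys — synonymous.
Codon 6: UCU Ser / AGU Ser — synonymous.
Nonsynonymous differences: 0 → same protein.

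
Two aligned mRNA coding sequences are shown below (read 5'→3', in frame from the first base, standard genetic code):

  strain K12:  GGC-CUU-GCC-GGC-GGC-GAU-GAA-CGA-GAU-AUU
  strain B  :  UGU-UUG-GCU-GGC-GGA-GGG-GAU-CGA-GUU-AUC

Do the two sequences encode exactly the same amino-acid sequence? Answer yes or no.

Codon 1: GGC Gly / UGU Cys — nonsynonymous.
Codon 2: CUU Leu / UUG Leu — synonymous.
Codon 3: GCC Ala / GCU Ala — synonymous.
Codon 4: GGC Gly / GGC Gly — identical.
Codon 5: GGC Gly / GGA Gly — synonymous.
Codon 6: GAU Asp / GGG Gly — nonsynonymous.
Codon 7: GAA Glu / GAU Asp — nonsynonymous.
Codon 8: CGA Arg / CGA Arg — identical.
Codon 9: GAU Asp / GUU Val — nonsynonymous.
Codon 10: AUU Ile / AUC Ile — synonymous.
Nonsynonymous differences: 4 → different protein.

no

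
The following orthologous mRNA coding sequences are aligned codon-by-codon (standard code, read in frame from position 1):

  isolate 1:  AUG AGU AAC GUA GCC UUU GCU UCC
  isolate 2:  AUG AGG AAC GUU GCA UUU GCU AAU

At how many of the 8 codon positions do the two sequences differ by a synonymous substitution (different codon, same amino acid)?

2

Codon 1: AUG Met / AUG Met — identical.
Codon 2: AGU Ser / AGG Arg — nonsynonymous.
Codon 3: AAC Asn / AAC Asn — identical.
Codon 4: GUA Val / GUU Val — synonymous.
Codon 5: GCC Ala / GCA Ala — synonymous.
Codon 6: UUU Phe / UUU Phe — identical.
Codon 7: GCU Ala / GCU Ala — identical.
Codon 8: UCC Ser / AAU Asn — nonsynonymous.
Synonymous differences: 2.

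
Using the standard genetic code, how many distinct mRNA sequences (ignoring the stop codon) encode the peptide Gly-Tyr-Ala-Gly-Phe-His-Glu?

Gly: 4 codons.
Tyr: 2 codons.
Ala: 4 codons.
Gly: 4 codons.
Phe: 2 codons.
His: 2 codons.
Glu: 2 codons.
4 × 2 × 4 × 4 × 2 × 2 × 2 = 1024.

1024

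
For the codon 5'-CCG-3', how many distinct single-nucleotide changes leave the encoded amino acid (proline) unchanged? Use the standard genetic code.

Position 1: none → 0 synonymous.
Position 2: none → 0 synonymous.
Position 3: CCT, CCC, CCA → 3 synonymous.
Total: 0 + 0 + 3 = 3.

3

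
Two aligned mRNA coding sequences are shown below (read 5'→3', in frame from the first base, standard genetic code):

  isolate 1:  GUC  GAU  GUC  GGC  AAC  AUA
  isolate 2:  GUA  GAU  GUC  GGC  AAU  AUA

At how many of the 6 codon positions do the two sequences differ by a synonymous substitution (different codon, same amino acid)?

2

Codon 1: GUC Val / GUA Val — synonymous.
Codon 2: GAU Asp / GAU Asp — identical.
Codon 3: GUC Val / GUC Val — identical.
Codon 4: GGC Gly / GGC Gly — identical.
Codon 5: AAC Asn / AAU Asn — synonymous.
Codon 6: AUA Ile / AUA Ile — identical.
Synonymous differences: 2.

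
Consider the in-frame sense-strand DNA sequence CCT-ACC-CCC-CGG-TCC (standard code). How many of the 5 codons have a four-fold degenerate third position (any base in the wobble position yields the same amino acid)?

Codon 1 CCT (Pro): third position 4-fold.
Codon 2 ACC (Thr): third position 4-fold.
Codon 3 CCC (Pro): third position 4-fold.
Codon 4 CGG (Arg): third position 4-fold.
Codon 5 TCC (Ser): third position 4-fold.
Four-fold degenerate third positions: 5.

5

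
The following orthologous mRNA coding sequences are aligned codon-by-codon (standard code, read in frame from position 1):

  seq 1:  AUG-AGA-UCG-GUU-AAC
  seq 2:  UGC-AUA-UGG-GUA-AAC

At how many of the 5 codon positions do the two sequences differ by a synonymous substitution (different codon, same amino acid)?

Codon 1: AUG Met / UGC Cys — nonsynonymous.
Codon 2: AGA Arg / AUA Ile — nonsynonymous.
Codon 3: UCG Ser / UGG Trp — nonsynonymous.
Codon 4: GUU Val / GUA Val — synonymous.
Codon 5: AAC Asn / AAC Asn — identical.
Synonymous differences: 1.

1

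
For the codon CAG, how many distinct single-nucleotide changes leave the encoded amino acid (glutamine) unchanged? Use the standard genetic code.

Position 1: none → 0 synonymous.
Position 2: none → 0 synonymous.
Position 3: CAA → 1 synonymous.
Total: 0 + 0 + 1 = 1.

1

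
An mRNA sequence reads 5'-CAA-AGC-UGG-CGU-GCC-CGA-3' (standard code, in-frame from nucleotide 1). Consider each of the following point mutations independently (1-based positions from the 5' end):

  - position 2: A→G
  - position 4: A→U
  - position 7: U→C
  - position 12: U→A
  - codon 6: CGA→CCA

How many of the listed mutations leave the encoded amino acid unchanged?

Codon 1: CAA (Gln) → CGA (Arg) — missense.
Codon 2: AGC (Ser) → UGC (Cys) — missense.
Codon 3: UGG (Trp) → CGG (Arg) — missense.
Codon 4: CGU (Arg) → CGA (Arg) — synonymous.
Codon 6: CGA (Arg) → CCA (Pro) — missense.
Synonymous: 1 of 5.

1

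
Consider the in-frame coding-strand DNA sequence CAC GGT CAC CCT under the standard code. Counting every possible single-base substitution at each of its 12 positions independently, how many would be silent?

8

Codon 1 (CAC, His): 1 synonymous substitution.
Codon 2 (GGT, Gly): 3 synonymous substitutions.
Codon 3 (CAC, His): 1 synonymous substitution.
Codon 4 (CCT, Pro): 3 synonymous substitutions.
Total: 1 + 3 + 1 + 3 = 8.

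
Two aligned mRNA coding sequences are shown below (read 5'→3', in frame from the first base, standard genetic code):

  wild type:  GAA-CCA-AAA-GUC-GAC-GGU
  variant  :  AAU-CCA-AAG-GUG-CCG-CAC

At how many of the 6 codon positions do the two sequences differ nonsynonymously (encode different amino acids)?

3

Codon 1: GAA Glu / AAU Asn — nonsynonymous.
Codon 2: CCA Pro / CCA Pro — identical.
Codon 3: AAA Lys / AAG Lys — synonymous.
Codon 4: GUC Val / GUG Val — synonymous.
Codon 5: GAC Asp / CCG Pro — nonsynonymous.
Codon 6: GGU Gly / CAC His — nonsynonymous.
Nonsynonymous differences: 3.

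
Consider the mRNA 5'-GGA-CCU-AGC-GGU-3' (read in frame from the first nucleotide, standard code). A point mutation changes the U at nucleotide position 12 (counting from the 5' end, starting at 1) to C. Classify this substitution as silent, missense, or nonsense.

silent

Position 12 falls in codon 4: GGU → Gly.
After the substitution the codon is GGC → Gly.
Both encode Gly, so the change is synonymous.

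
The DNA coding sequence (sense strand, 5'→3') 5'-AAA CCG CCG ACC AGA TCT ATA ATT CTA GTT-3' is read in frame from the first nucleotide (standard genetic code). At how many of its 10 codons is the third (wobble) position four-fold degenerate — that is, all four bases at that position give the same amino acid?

6

Codon 1 AAA (Lys): third position 2-fold.
Codon 2 CCG (Pro): third position 4-fold.
Codon 3 CCG (Pro): third position 4-fold.
Codon 4 ACC (Thr): third position 4-fold.
Codon 5 AGA (Arg): third position 2-fold.
Codon 6 TCT (Ser): third position 4-fold.
Codon 7 ATA (Ile): third position 3-fold.
Codon 8 ATT (Ile): third position 3-fold.
Codon 9 CTA (Leu): third position 4-fold.
Codon 10 GTT (Val): third position 4-fold.
Four-fold degenerate third positions: 6.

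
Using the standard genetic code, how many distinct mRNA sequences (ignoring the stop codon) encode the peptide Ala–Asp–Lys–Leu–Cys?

192

Ala: 4 codons.
Asp: 2 codons.
Lys: 2 codons.
Leu: 6 codons.
Cys: 2 codons.
4 × 2 × 2 × 6 × 2 = 192.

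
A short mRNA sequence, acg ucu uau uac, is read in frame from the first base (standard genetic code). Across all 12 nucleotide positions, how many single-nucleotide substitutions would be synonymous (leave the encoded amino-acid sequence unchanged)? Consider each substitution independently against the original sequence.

8

Codon 1 (ACG, Thr): 3 synonymous substitutions.
Codon 2 (UCU, Ser): 3 synonymous substitutions.
Codon 3 (UAU, Tyr): 1 synonymous substitution.
Codon 4 (UAC, Tyr): 1 synonymous substitution.
Total: 3 + 3 + 1 + 1 = 8.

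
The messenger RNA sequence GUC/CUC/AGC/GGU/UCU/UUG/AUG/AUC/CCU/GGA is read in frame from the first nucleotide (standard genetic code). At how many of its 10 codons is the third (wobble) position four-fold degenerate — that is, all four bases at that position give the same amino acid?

6

Codon 1 GUC (Val): third position 4-fold.
Codon 2 CUC (Leu): third position 4-fold.
Codon 3 AGC (Ser): third position 2-fold.
Codon 4 GGU (Gly): third position 4-fold.
Codon 5 UCU (Ser): third position 4-fold.
Codon 6 UUG (Leu): third position 2-fold.
Codon 7 AUG (Met): third position 1-fold.
Codon 8 AUC (Ile): third position 3-fold.
Codon 9 CCU (Pro): third position 4-fold.
Codon 10 GGA (Gly): third position 4-fold.
Four-fold degenerate third positions: 6.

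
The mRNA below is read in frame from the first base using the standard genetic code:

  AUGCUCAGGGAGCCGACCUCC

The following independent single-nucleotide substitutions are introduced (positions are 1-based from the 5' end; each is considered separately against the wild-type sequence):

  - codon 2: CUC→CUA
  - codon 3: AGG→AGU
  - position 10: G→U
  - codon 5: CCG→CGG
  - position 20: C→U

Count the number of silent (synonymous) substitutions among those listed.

Codon 2: CUC (Leu) → CUA (Leu) — synonymous.
Codon 3: AGG (Arg) → AGU (Ser) — missense.
Codon 4: GAG (Glu) → UAG (Stop) — nonsense.
Codon 5: CCG (Pro) → CGG (Arg) — missense.
Codon 7: UCC (Ser) → UUC (Phe) — missense.
Synonymous: 1 of 5.

1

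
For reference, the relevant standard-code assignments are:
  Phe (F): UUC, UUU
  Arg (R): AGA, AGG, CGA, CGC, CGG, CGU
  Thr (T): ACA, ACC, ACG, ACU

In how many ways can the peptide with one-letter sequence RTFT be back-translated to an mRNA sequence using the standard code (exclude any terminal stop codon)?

192

Arg: 6 codons.
Thr: 4 codons.
Phe: 2 codons.
Thr: 4 codons.
6 × 4 × 2 × 4 = 192.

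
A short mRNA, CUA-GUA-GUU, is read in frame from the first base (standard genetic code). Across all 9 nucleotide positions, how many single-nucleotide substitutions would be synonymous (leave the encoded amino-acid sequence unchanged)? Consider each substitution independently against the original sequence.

Codon 1 (CUA, Leu): 4 synonymous substitutions.
Codon 2 (GUA, Val): 3 synonymous substitutions.
Codon 3 (GUU, Val): 3 synonymous substitutions.
Total: 4 + 3 + 3 = 10.

10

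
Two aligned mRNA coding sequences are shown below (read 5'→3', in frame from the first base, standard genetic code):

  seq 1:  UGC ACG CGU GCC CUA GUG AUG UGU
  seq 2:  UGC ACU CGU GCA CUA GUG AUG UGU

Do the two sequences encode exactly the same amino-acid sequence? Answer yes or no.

yes

Codon 1: UGC Cys / UGC Cys — identical.
Codon 2: ACG Thr / ACU Thr — synonymous.
Codon 3: CGU Arg / CGU Arg — identical.
Codon 4: GCC Ala / GCA Ala — synonymous.
Codon 5: CUA Leu / CUA Leu — identical.
Codon 6: GUG Val / GUG Val — identical.
Codon 7: AUG Met / AUG Met — identical.
Codon 8: UGU Cys / UGU Cys — identical.
Nonsynonymous differences: 0 → same protein.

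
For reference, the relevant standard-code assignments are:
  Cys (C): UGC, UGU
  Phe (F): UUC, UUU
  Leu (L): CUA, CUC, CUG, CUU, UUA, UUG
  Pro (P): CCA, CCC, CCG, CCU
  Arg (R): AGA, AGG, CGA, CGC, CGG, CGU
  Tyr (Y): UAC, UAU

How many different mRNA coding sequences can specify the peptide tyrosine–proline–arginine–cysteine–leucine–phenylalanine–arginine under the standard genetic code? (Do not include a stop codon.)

Tyr: 2 codons.
Pro: 4 codons.
Arg: 6 codons.
Cys: 2 codons.
Leu: 6 codons.
Phe: 2 codons.
Arg: 6 codons.
2 × 4 × 6 × 2 × 6 × 2 × 6 = 6912.

6912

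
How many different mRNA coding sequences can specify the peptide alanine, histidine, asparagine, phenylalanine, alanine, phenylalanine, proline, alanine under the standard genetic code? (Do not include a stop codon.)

4096

Ala: 4 codons.
His: 2 codons.
Asn: 2 codons.
Phe: 2 codons.
Ala: 4 codons.
Phe: 2 codons.
Pro: 4 codons.
Ala: 4 codons.
4 × 2 × 2 × 2 × 4 × 2 × 4 × 4 = 4096.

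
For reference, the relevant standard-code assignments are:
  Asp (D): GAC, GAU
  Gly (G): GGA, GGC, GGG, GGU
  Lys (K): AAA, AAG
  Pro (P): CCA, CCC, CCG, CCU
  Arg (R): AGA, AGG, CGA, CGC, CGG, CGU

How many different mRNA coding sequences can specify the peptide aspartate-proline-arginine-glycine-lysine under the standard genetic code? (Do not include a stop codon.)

Asp: 2 codons.
Pro: 4 codons.
Arg: 6 codons.
Gly: 4 codons.
Lys: 2 codons.
2 × 4 × 6 × 4 × 2 = 384.

384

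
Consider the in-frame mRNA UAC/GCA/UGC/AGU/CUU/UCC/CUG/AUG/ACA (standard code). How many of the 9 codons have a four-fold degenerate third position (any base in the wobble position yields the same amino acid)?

5

Codon 1 UAC (Tyr): third position 2-fold.
Codon 2 GCA (Ala): third position 4-fold.
Codon 3 UGC (Cys): third position 2-fold.
Codon 4 AGU (Ser): third position 2-fold.
Codon 5 CUU (Leu): third position 4-fold.
Codon 6 UCC (Ser): third position 4-fold.
Codon 7 CUG (Leu): third position 4-fold.
Codon 8 AUG (Met): third position 1-fold.
Codon 9 ACA (Thr): third position 4-fold.
Four-fold degenerate third positions: 5.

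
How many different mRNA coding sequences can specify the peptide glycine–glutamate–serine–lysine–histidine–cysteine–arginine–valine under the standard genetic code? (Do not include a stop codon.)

9216

Gly: 4 codons.
Glu: 2 codons.
Ser: 6 codons.
Lys: 2 codons.
His: 2 codons.
Cys: 2 codons.
Arg: 6 codons.
Val: 4 codons.
4 × 2 × 6 × 2 × 2 × 2 × 6 × 4 = 9216.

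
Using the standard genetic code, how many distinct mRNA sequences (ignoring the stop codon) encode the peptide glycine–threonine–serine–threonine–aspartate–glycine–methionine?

Gly: 4 codons.
Thr: 4 codons.
Ser: 6 codons.
Thr: 4 codons.
Asp: 2 codons.
Gly: 4 codons.
Met: 1 codon.
4 × 4 × 6 × 4 × 2 × 4 × 1 = 3072.

3072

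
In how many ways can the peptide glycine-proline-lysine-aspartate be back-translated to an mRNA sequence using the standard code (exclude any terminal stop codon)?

64

Gly: 4 codons.
Pro: 4 codons.
Lys: 2 codons.
Asp: 2 codons.
4 × 4 × 2 × 2 = 64.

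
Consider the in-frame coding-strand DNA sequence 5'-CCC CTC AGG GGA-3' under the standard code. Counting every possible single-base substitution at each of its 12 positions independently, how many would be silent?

11

Codon 1 (CCC, Pro): 3 synonymous substitutions.
Codon 2 (CTC, Leu): 3 synonymous substitutions.
Codon 3 (AGG, Arg): 2 synonymous substitutions.
Codon 4 (GGA, Gly): 3 synonymous substitutions.
Total: 3 + 3 + 2 + 3 = 11.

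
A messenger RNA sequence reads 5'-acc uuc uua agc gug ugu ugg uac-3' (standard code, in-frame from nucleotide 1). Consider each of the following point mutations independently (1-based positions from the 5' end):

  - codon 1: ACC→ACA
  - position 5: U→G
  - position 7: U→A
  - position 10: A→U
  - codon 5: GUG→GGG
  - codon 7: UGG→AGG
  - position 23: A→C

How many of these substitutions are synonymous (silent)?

Codon 1: ACC (Thr) → ACA (Thr) — synonymous.
Codon 2: UUC (Phe) → UGC (Cys) — missense.
Codon 3: UUA (Leu) → AUA (Ile) — missense.
Codon 4: AGC (Ser) → UGC (Cys) — missense.
Codon 5: GUG (Val) → GGG (Gly) — missense.
Codon 7: UGG (Trp) → AGG (Arg) — missense.
Codon 8: UAC (Tyr) → UCC (Ser) — missense.
Synonymous: 1 of 7.

1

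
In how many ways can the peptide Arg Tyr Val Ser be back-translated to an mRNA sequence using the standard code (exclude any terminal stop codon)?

288

Arg: 6 codons.
Tyr: 2 codons.
Val: 4 codons.
Ser: 6 codons.
6 × 2 × 4 × 6 = 288.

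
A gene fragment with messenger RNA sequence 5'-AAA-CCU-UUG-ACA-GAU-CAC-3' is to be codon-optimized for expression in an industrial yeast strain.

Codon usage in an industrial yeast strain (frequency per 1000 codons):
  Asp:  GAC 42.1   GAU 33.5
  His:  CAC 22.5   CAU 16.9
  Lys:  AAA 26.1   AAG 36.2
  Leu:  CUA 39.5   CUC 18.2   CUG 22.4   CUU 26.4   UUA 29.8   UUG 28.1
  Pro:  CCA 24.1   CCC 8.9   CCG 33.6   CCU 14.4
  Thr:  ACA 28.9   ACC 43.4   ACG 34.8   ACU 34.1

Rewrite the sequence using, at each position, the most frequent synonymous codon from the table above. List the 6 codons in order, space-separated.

AAG CCG CUA ACC GAC CAC

Codon 1 (Lys): best is AAG at 36.2.
Codon 2 (Pro): best is CCG at 33.6.
Codon 3 (Leu): best is CUA at 39.5.
Codon 4 (Thr): best is ACC at 43.4.
Codon 5 (Asp): best is GAC at 42.1.
Codon 6 (His): best is CAC at 22.5.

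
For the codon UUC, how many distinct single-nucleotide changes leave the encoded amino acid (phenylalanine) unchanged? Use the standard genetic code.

1

Position 1: none → 0 synonymous.
Position 2: none → 0 synonymous.
Position 3: UUU → 1 synonymous.
Total: 0 + 0 + 1 = 1.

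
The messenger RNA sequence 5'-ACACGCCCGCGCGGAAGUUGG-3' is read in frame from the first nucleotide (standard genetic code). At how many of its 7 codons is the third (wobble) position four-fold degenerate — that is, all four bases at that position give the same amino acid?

5

Codon 1 ACA (Thr): third position 4-fold.
Codon 2 CGC (Arg): third position 4-fold.
Codon 3 CCG (Pro): third position 4-fold.
Codon 4 CGC (Arg): third position 4-fold.
Codon 5 GGA (Gly): third position 4-fold.
Codon 6 AGU (Ser): third position 2-fold.
Codon 7 UGG (Trp): third position 1-fold.
Four-fold degenerate third positions: 5.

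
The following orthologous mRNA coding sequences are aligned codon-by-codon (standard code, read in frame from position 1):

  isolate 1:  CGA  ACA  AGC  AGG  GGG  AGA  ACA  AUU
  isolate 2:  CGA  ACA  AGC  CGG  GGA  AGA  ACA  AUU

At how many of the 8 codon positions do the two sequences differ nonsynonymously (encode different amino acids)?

0

Codon 1: CGA Arg / CGA Arg — identical.
Codon 2: ACA Thr / ACA Thr — identical.
Codon 3: AGC Ser / AGC Ser — identical.
Codon 4: AGG Arg / CGG Arg — synonymous.
Codon 5: GGG Gly / GGA Gly — synonymous.
Codon 6: AGA Arg / AGA Arg — identical.
Codon 7: ACA Thr / ACA Thr — identical.
Codon 8: AUU Ile / AUU Ile — identical.
Nonsynonymous differences: 0.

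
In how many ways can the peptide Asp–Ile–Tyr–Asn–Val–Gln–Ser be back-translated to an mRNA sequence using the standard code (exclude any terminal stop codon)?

Asp: 2 codons.
Ile: 3 codons.
Tyr: 2 codons.
Asn: 2 codons.
Val: 4 codons.
Gln: 2 codons.
Ser: 6 codons.
2 × 3 × 2 × 2 × 4 × 2 × 6 = 1152.

1152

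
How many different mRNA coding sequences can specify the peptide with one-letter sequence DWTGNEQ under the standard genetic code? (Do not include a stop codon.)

Asp: 2 codons.
Trp: 1 codon.
Thr: 4 codons.
Gly: 4 codons.
Asn: 2 codons.
Glu: 2 codons.
Gln: 2 codons.
2 × 1 × 4 × 4 × 2 × 2 × 2 = 256.

256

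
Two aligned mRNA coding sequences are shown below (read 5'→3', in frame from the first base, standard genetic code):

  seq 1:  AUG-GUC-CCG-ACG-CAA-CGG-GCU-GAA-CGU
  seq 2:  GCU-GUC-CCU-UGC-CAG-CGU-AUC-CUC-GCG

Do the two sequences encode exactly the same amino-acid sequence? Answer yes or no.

Codon 1: AUG Met / GCU Ala — nonsynonymous.
Codon 2: GUC Val / GUC Val — identical.
Codon 3: CCG Pro / CCU Pro — synonymous.
Codon 4: ACG Thr / UGC Cys — nonsynonymous.
Codon 5: CAA Gln / CAG Gln — synonymous.
Codon 6: CGG Arg / CGU Arg — synonymous.
Codon 7: GCU Ala / AUC Ile — nonsynonymous.
Codon 8: GAA Glu / CUC Leu — nonsynonymous.
Codon 9: CGU Arg / GCG Ala — nonsynonymous.
Nonsynonymous differences: 5 → different protein.

no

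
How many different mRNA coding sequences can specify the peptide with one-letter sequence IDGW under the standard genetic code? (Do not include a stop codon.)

24

Ile: 3 codons.
Asp: 2 codons.
Gly: 4 codons.
Trp: 1 codon.
3 × 2 × 4 × 1 = 24.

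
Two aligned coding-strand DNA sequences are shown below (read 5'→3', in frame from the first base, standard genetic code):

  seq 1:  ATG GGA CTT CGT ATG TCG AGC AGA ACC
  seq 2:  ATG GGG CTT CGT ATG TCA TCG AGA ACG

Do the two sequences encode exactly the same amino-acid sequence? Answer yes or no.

yes

Codon 1: ATG Met / ATG Met — identical.
Codon 2: GGA Gly / GGG Gly — synonymous.
Codon 3: CTT Leu / CTT Leu — identical.
Codon 4: CGT Arg / CGT Arg — identical.
Codon 5: ATG Met / ATG Met — identical.
Codon 6: TCG Ser / TCA Ser — synonymous.
Codon 7: AGC Ser / TCG Ser — synonymous.
Codon 8: AGA Arg / AGA Arg — identical.
Codon 9: ACC Thr / ACG Thr — synonymous.
Nonsynonymous differences: 0 → same protein.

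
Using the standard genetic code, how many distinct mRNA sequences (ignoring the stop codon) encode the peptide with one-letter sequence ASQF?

96

Ala: 4 codons.
Ser: 6 codons.
Gln: 2 codons.
Phe: 2 codons.
4 × 6 × 2 × 2 = 96.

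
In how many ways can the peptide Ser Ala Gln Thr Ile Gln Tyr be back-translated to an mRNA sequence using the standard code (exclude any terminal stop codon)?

Ser: 6 codons.
Ala: 4 codons.
Gln: 2 codons.
Thr: 4 codons.
Ile: 3 codons.
Gln: 2 codons.
Tyr: 2 codons.
6 × 4 × 2 × 4 × 3 × 2 × 2 = 2304.

2304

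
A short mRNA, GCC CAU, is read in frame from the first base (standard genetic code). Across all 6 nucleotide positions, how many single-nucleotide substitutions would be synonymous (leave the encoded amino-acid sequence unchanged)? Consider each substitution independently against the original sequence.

4

Codon 1 (GCC, Ala): 3 synonymous substitutions.
Codon 2 (CAU, His): 1 synonymous substitution.
Total: 3 + 1 = 4.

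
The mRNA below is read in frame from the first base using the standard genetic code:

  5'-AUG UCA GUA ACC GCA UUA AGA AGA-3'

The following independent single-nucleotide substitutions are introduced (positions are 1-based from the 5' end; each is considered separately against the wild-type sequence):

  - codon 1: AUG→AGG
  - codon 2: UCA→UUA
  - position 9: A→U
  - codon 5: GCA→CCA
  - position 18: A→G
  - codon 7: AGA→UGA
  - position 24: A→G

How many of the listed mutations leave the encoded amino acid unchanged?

3

Codon 1: AUG (Met) → AGG (Arg) — missense.
Codon 2: UCA (Ser) → UUA (Leu) — missense.
Codon 3: GUA (Val) → GUU (Val) — synonymous.
Codon 5: GCA (Ala) → CCA (Pro) — missense.
Codon 6: UUA (Leu) → UUG (Leu) — synonymous.
Codon 7: AGA (Arg) → UGA (Stop) — nonsense.
Codon 8: AGA (Arg) → AGG (Arg) — synonymous.
Synonymous: 3 of 7.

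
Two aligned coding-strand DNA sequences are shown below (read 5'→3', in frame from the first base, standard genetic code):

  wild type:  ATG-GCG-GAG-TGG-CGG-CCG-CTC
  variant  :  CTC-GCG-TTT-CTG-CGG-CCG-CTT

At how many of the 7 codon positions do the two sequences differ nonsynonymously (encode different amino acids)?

Codon 1: ATG Met / CTC Leu — nonsynonymous.
Codon 2: GCG Ala / GCG Ala — identical.
Codon 3: GAG Glu / TTT Phe — nonsynonymous.
Codon 4: TGG Trp / CTG Leu — nonsynonymous.
Codon 5: CGG Arg / CGG Arg — identical.
Codon 6: CCG Pro / CCG Pro — identical.
Codon 7: CTC Leu / CTT Leu — synonymous.
Nonsynonymous differences: 3.

3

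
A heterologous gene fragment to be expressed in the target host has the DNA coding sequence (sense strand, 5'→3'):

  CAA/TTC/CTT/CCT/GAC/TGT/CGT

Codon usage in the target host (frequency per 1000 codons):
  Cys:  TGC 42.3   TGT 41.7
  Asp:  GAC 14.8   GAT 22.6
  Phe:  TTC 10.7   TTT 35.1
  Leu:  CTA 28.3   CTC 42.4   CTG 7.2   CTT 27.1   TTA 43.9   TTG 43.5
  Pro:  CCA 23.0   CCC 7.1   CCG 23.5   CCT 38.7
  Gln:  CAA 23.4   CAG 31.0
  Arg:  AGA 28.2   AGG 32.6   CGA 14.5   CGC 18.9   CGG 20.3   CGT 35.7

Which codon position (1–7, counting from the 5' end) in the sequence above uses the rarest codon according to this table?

2

Codon 1 CAA (Gln): 23.4 per 1000.
Codon 2 TTC (Phe): 10.7 per 1000.
Codon 3 CTT (Leu): 27.1 per 1000.
Codon 4 CCT (Pro): 38.7 per 1000.
Codon 5 GAC (Asp): 14.8 per 1000.
Codon 6 TGT (Cys): 41.7 per 1000.
Codon 7 CGT (Arg): 35.7 per 1000.
Lowest frequency is 10.7 at codon 2.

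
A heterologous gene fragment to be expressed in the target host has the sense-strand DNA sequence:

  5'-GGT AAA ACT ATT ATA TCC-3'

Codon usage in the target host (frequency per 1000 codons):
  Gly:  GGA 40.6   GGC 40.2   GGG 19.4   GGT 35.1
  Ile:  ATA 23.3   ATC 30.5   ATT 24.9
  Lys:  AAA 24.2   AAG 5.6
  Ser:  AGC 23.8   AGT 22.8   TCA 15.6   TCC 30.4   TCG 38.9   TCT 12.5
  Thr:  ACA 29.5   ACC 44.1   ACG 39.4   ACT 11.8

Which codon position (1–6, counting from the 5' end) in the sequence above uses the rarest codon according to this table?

3

Codon 1 GGT (Gly): 35.1 per 1000.
Codon 2 AAA (Lys): 24.2 per 1000.
Codon 3 ACT (Thr): 11.8 per 1000.
Codon 4 ATT (Ile): 24.9 per 1000.
Codon 5 ATA (Ile): 23.3 per 1000.
Codon 6 TCC (Ser): 30.4 per 1000.
Lowest frequency is 11.8 at codon 3.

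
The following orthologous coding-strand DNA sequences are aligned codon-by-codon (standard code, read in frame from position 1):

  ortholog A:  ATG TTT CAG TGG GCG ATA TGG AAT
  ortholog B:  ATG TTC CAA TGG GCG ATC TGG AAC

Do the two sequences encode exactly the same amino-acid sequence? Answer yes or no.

Codon 1: ATG Met / ATG Met — identical.
Codon 2: TTT Phe / TTC Phe — synonymous.
Codon 3: CAG Gln / CAA Gln — synonymous.
Codon 4: TGG Trp / TGG Trp — identical.
Codon 5: GCG Ala / GCG Ala — identical.
Codon 6: ATA Ile / ATC Ile — synonymous.
Codon 7: TGG Trp / TGG Trp — identical.
Codon 8: AAT Asn / AAC Asn — synonymous.
Nonsynonymous differences: 0 → same protein.

yes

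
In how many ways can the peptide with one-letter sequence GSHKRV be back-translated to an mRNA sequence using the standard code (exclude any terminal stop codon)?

2304

Gly: 4 codons.
Ser: 6 codons.
His: 2 codons.
Lys: 2 codons.
Arg: 6 codons.
Val: 4 codons.
4 × 6 × 2 × 2 × 6 × 4 = 2304.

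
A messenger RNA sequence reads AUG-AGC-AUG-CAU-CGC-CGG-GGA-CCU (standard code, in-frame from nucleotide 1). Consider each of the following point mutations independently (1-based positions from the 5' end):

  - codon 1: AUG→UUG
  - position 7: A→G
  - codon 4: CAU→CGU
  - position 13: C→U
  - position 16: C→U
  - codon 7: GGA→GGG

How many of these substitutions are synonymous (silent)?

1

Codon 1: AUG (Met) → UUG (Leu) — missense.
Codon 3: AUG (Met) → GUG (Val) — missense.
Codon 4: CAU (His) → CGU (Arg) — missense.
Codon 5: CGC (Arg) → UGC (Cys) — missense.
Codon 6: CGG (Arg) → UGG (Trp) — missense.
Codon 7: GGA (Gly) → GGG (Gly) — synonymous.
Synonymous: 1 of 6.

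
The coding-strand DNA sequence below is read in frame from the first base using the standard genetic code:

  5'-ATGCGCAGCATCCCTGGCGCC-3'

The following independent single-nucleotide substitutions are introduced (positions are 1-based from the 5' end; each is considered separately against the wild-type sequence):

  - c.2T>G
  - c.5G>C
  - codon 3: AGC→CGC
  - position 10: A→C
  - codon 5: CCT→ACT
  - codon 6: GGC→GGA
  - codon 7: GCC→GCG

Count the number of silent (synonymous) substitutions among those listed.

Codon 1: ATG (Met) → AGG (Arg) — missense.
Codon 2: CGC (Arg) → CCC (Pro) — missense.
Codon 3: AGC (Ser) → CGC (Arg) — missense.
Codon 4: ATC (Ile) → CTC (Leu) — missense.
Codon 5: CCT (Pro) → ACT (Thr) — missense.
Codon 6: GGC (Gly) → GGA (Gly) — synonymous.
Codon 7: GCC (Ala) → GCG (Ala) — synonymous.
Synonymous: 2 of 7.

2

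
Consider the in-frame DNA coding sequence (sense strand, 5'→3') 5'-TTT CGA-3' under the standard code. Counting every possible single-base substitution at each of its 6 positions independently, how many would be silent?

Codon 1 (TTT, Phe): 1 synonymous substitution.
Codon 2 (CGA, Arg): 4 synonymous substitutions.
Total: 1 + 4 = 5.

5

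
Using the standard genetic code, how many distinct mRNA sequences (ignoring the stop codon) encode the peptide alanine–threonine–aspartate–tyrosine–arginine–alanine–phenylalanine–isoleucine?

Ala: 4 codons.
Thr: 4 codons.
Asp: 2 codons.
Tyr: 2 codons.
Arg: 6 codons.
Ala: 4 codons.
Phe: 2 codons.
Ile: 3 codons.
4 × 4 × 2 × 2 × 6 × 4 × 2 × 3 = 9216.

9216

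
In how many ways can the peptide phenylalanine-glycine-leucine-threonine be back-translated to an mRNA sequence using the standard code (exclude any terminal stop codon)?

192

Phe: 2 codons.
Gly: 4 codons.
Leu: 6 codons.
Thr: 4 codons.
2 × 4 × 6 × 4 = 192.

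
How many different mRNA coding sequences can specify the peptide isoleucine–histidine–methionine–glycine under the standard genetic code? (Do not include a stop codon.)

Ile: 3 codons.
His: 2 codons.
Met: 1 codon.
Gly: 4 codons.
3 × 2 × 1 × 4 = 24.

24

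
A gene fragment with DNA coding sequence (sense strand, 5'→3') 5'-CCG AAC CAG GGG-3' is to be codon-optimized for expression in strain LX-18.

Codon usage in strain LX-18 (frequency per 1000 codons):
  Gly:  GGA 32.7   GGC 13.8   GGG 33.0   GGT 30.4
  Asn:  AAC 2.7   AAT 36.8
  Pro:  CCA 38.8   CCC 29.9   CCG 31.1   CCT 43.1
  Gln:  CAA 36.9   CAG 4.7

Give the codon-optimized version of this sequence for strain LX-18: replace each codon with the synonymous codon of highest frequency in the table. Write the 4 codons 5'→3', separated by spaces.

Codon 1 (Pro): best is CCT at 43.1.
Codon 2 (Asn): best is AAT at 36.8.
Codon 3 (Gln): best is CAA at 36.9.
Codon 4 (Gly): best is GGG at 33.0.

CCT AAT CAA GGG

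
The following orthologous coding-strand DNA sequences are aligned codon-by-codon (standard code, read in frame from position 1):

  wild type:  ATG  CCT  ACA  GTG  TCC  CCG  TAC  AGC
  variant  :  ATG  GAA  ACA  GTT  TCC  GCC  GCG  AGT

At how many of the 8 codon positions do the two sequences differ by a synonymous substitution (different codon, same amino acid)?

2

Codon 1: ATG Met / ATG Met — identical.
Codon 2: CCT Pro / GAA Glu — nonsynonymous.
Codon 3: ACA Thr / ACA Thr — identical.
Codon 4: GTG Val / GTT Val — synonymous.
Codon 5: TCC Ser / TCC Ser — identical.
Codon 6: CCG Pro / GCC Ala — nonsynonymous.
Codon 7: TAC Tyr / GCG Ala — nonsynonymous.
Codon 8: AGC Ser / AGT Ser — synonymous.
Synonymous differences: 2.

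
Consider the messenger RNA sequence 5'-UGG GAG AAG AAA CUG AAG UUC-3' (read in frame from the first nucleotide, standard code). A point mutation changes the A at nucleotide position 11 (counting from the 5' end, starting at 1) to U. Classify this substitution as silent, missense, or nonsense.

missense

Position 11 falls in codon 4: AAA → Lys.
After the substitution the codon is AUA → Ile.
Lys ≠ Ile, so this is a missense mutation.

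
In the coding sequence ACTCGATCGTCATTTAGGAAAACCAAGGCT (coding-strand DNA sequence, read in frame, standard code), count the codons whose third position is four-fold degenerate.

6

Codon 1 ACT (Thr): third position 4-fold.
Codon 2 CGA (Arg): third position 4-fold.
Codon 3 TCG (Ser): third position 4-fold.
Codon 4 TCA (Ser): third position 4-fold.
Codon 5 TTT (Phe): third position 2-fold.
Codon 6 AGG (Arg): third position 2-fold.
Codon 7 AAA (Lys): third position 2-fold.
Codon 8 ACC (Thr): third position 4-fold.
Codon 9 AAG (Lys): third position 2-fold.
Codon 10 GCT (Ala): third position 4-fold.
Four-fold degenerate third positions: 6.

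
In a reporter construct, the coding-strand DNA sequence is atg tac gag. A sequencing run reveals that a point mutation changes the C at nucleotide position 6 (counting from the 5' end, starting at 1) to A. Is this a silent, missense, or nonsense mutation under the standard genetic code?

nonsense

Position 6 falls in codon 2: TAC → Tyr.
After the substitution the codon is TAA → Stop.
The new codon is a stop codon, so this is a nonsense mutation.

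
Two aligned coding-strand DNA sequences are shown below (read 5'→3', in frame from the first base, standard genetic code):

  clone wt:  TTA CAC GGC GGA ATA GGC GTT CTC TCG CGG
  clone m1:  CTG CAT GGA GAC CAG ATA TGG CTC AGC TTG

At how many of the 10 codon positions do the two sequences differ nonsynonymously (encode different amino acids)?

Codon 1: TTA Leu / CTG Leu — synonymous.
Codon 2: CAC His / CAT His — synonymous.
Codon 3: GGC Gly / GGA Gly — synonymous.
Codon 4: GGA Gly / GAC Asp — nonsynonymous.
Codon 5: ATA Ile / CAG Gln — nonsynonymous.
Codon 6: GGC Gly / ATA Ile — nonsynonymous.
Codon 7: GTT Val / TGG Trp — nonsynonymous.
Codon 8: CTC Leu / CTC Leu — identical.
Codon 9: TCG Ser / AGC Ser — synonymous.
Codon 10: CGG Arg / TTG Leu — nonsynonymous.
Nonsynonymous differences: 5.

5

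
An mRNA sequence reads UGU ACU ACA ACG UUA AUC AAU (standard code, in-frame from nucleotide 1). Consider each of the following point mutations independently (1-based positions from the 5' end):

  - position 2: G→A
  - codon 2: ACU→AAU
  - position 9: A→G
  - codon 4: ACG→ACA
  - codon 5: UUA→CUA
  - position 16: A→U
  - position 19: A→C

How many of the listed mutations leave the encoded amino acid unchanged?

Codon 1: UGU (Cys) → UAU (Tyr) — missense.
Codon 2: ACU (Thr) → AAU (Asn) — missense.
Codon 3: ACA (Thr) → ACG (Thr) — synonymous.
Codon 4: ACG (Thr) → ACA (Thr) — synonymous.
Codon 5: UUA (Leu) → CUA (Leu) — synonymous.
Codon 6: AUC (Ile) → UUC (Phe) — missense.
Codon 7: AAU (Asn) → CAU (His) — missense.
Synonymous: 3 of 7.

3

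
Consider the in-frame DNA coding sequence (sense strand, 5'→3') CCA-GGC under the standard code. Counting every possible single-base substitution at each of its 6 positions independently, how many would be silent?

Codon 1 (CCA, Pro): 3 synonymous substitutions.
Codon 2 (GGC, Gly): 3 synonymous substitutions.
Total: 3 + 3 = 6.

6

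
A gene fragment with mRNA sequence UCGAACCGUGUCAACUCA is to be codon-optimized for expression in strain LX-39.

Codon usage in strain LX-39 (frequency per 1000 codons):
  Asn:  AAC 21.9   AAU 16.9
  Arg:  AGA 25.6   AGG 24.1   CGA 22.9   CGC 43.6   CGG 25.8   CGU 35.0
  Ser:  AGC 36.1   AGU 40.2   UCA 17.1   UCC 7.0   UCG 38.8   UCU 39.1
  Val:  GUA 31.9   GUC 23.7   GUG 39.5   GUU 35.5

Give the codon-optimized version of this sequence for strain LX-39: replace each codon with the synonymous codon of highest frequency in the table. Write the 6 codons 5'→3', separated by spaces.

Codon 1 (Ser): best is AGU at 40.2.
Codon 2 (Asn): best is AAC at 21.9.
Codon 3 (Arg): best is CGC at 43.6.
Codon 4 (Val): best is GUG at 39.5.
Codon 5 (Asn): best is AAC at 21.9.
Codon 6 (Ser): best is AGU at 40.2.

AGU AAC CGC GUG AAC AGU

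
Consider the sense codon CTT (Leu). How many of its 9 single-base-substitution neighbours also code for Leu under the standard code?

3

Position 1: none → 0 synonymous.
Position 2: none → 0 synonymous.
Position 3: CTC, CTA, CTG → 3 synonymous.
Total: 0 + 0 + 3 = 3.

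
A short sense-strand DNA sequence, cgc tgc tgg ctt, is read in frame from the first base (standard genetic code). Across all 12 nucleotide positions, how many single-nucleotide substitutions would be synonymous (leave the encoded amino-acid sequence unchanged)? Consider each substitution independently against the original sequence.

7

Codon 1 (CGC, Arg): 3 synonymous substitutions.
Codon 2 (TGC, Cys): 1 synonymous substitution.
Codon 3 (TGG, Trp): 0 synonymous substitutions.
Codon 4 (CTT, Leu): 3 synonymous substitutions.
Total: 3 + 1 + 0 + 3 = 7.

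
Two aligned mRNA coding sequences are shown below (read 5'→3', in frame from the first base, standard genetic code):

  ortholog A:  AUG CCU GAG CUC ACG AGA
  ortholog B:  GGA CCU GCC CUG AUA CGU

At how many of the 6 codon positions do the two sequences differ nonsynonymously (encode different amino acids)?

Codon 1: AUG Met / GGA Gly — nonsynonymous.
Codon 2: CCU Pro / CCU Pro — identical.
Codon 3: GAG Glu / GCC Ala — nonsynonymous.
Codon 4: CUC Leu / CUG Leu — synonymous.
Codon 5: ACG Thr / AUA Ile — nonsynonymous.
Codon 6: AGA Arg / CGU Arg — synonymous.
Nonsynonymous differences: 3.

3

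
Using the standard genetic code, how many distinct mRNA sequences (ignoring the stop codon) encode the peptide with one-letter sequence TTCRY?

Thr: 4 codons.
Thr: 4 codons.
Cys: 2 codons.
Arg: 6 codons.
Tyr: 2 codons.
4 × 4 × 2 × 6 × 2 = 384.

384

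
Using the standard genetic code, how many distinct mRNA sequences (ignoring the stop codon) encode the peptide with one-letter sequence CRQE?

Cys: 2 codons.
Arg: 6 codons.
Gln: 2 codons.
Glu: 2 codons.
2 × 6 × 2 × 2 = 48.

48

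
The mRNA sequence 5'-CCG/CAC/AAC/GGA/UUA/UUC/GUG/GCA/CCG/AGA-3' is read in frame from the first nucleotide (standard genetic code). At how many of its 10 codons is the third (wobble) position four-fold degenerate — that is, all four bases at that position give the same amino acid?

Codon 1 CCG (Pro): third position 4-fold.
Codon 2 CAC (His): third position 2-fold.
Codon 3 AAC (Asn): third position 2-fold.
Codon 4 GGA (Gly): third position 4-fold.
Codon 5 UUA (Leu): third position 2-fold.
Codon 6 UUC (Phe): third position 2-fold.
Codon 7 GUG (Val): third position 4-fold.
Codon 8 GCA (Ala): third position 4-fold.
Codon 9 CCG (Pro): third position 4-fold.
Codon 10 AGA (Arg): third position 2-fold.
Four-fold degenerate third positions: 5.

5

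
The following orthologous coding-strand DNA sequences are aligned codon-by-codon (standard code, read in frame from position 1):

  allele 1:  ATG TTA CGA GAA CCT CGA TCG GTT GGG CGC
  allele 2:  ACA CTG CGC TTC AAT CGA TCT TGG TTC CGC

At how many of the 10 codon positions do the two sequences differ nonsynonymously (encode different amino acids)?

Codon 1: ATG Met / ACA Thr — nonsynonymous.
Codon 2: TTA Leu / CTG Leu — synonymous.
Codon 3: CGA Arg / CGC Arg — synonymous.
Codon 4: GAA Glu / TTC Phe — nonsynonymous.
Codon 5: CCT Pro / AAT Asn — nonsynonymous.
Codon 6: CGA Arg / CGA Arg — identical.
Codon 7: TCG Ser / TCT Ser — synonymous.
Codon 8: GTT Val / TGG Trp — nonsynonymous.
Codon 9: GGG Gly / TTC Phe — nonsynonymous.
Codon 10: CGC Arg / CGC Arg — identical.
Nonsynonymous differences: 5.

5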